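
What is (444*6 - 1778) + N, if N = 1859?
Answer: 2745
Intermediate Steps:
(444*6 - 1778) + N = (444*6 - 1778) + 1859 = (2664 - 1778) + 1859 = 886 + 1859 = 2745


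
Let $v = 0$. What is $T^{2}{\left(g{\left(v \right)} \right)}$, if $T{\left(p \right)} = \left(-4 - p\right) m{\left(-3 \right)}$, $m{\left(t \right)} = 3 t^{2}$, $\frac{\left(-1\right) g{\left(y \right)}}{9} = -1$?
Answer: $123201$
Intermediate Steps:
$g{\left(y \right)} = 9$ ($g{\left(y \right)} = \left(-9\right) \left(-1\right) = 9$)
$T{\left(p \right)} = -108 - 27 p$ ($T{\left(p \right)} = \left(-4 - p\right) 3 \left(-3\right)^{2} = \left(-4 - p\right) 3 \cdot 9 = \left(-4 - p\right) 27 = -108 - 27 p$)
$T^{2}{\left(g{\left(v \right)} \right)} = \left(-108 - 243\right)^{2} = \left(-351\right)^{2} = 123201$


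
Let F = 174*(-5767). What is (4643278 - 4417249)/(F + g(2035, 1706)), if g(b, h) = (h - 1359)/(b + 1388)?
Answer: -773697267/3434836387 ≈ -0.22525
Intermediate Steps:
g(b, h) = (-1359 + h)/(1388 + b)
F = -1003458
(4643278 - 4417249)/(F + g(2035, 1706)) = (4643278 - 4417249)/(-1003458 + (-1359 + 1706)/(1388 + 2035)) = 226029/(-1003458 + 347/3423) = 226029/(-3434836387/3423) = 226029*(-3423/3434836387) = -773697267/3434836387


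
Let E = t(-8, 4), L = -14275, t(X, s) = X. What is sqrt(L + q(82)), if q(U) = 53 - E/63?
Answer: I*sqrt(6271846)/21 ≈ 119.26*I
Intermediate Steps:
E = -8
q(U) = 3347/63 (q(U) = 53 - (-8)/63 = 53 - 1*(-8/63) = 53 + 8/63 = 3347/63)
sqrt(L + q(82)) = sqrt(-14275 + 3347/63) = sqrt(-895978/63) = I*sqrt(6271846)/21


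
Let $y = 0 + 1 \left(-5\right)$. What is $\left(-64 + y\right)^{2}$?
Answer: $4761$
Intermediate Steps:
$y = -5$ ($y = 0 - 5 = -5$)
$\left(-64 + y\right)^{2} = \left(-64 - 5\right)^{2} = \left(-69\right)^{2} = 4761$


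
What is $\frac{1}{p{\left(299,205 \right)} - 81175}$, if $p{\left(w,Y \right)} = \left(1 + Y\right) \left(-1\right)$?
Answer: $- \frac{1}{81381} \approx -1.2288 \cdot 10^{-5}$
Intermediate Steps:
$p{\left(w,Y \right)} = -1 - Y$
$\frac{1}{p{\left(299,205 \right)} - 81175} = \frac{1}{\left(-1 - 205\right) - 81175} = \frac{1}{-206 - 81175} = \frac{1}{-81381} = - \frac{1}{81381}$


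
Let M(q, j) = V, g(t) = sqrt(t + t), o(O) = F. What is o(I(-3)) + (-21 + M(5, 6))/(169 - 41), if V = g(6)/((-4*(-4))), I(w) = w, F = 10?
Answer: 1259/128 + sqrt(3)/1024 ≈ 9.8376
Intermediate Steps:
o(O) = 10
g(t) = sqrt(2)*sqrt(t) (g(t) = sqrt(2*t) = sqrt(2)*sqrt(t))
V = sqrt(3)/8 (V = (sqrt(2)*sqrt(6))/((-4*(-4))) = (2*sqrt(3))/16 = (2*sqrt(3))*(1/16) = sqrt(3)/8 ≈ 0.21651)
M(q, j) = sqrt(3)/8
o(I(-3)) + (-21 + M(5, 6))/(169 - 41) = 10 + (-21 + sqrt(3)/8)/(169 - 41) = 10 + (-21 + sqrt(3)/8)/128 = 10 + (-21 + sqrt(3)/8)*(1/128) = 10 + (-21/128 + sqrt(3)/1024) = 1259/128 + sqrt(3)/1024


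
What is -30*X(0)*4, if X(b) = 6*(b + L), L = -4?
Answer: 2880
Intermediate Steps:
X(b) = -24 + 6*b (X(b) = 6*(b - 4) = 6*(-4 + b) = -24 + 6*b)
-30*X(0)*4 = -30*(-24 + 6*0)*4 = -30*(-24 + 0)*4 = -30*(-24)*4 = 720*4 = 2880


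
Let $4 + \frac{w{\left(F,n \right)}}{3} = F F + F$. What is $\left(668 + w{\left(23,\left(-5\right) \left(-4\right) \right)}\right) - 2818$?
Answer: $-506$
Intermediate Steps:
$w{\left(F,n \right)} = -12 + 3 F + 3 F^{2}$ ($w{\left(F,n \right)} = -12 + 3 \left(F F + F\right) = -12 + 3 \left(F^{2} + F\right) = -12 + 3 \left(F + F^{2}\right) = -12 + \left(3 F + 3 F^{2}\right) = -12 + 3 F + 3 F^{2}$)
$\left(668 + w{\left(23,\left(-5\right) \left(-4\right) \right)}\right) - 2818 = \left(668 + \left(-12 + 3 \cdot 23 + 3 \cdot 23^{2}\right)\right) - 2818 = \left(668 + \left(-12 + 69 + 3 \cdot 529\right)\right) - 2818 = \left(668 + \left(-12 + 69 + 1587\right)\right) - 2818 = \left(668 + 1644\right) - 2818 = 2312 - 2818 = -506$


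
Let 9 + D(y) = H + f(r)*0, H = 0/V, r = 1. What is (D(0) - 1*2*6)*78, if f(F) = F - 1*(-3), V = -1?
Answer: -1638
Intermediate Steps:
f(F) = 3 + F (f(F) = F + 3 = 3 + F)
H = 0 (H = 0/(-1) = 0*(-1) = 0)
D(y) = -9 (D(y) = -9 + (0 + (3 + 1)*0) = -9 + (0 + 4*0) = -9 + (0 + 0) = -9 + 0 = -9)
(D(0) - 1*2*6)*78 = (-9 - 1*2*6)*78 = (-9 - 2*6)*78 = (-9 - 12)*78 = -21*78 = -1638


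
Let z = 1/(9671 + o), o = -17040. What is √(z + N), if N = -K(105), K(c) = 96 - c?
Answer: 4*√30544505/7369 ≈ 3.0000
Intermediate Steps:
N = 9 (N = -(96 - 1*105) = -(96 - 105) = -1*(-9) = 9)
z = -1/7369 (z = 1/(9671 - 17040) = 1/(-7369) = -1/7369 ≈ -0.00013570)
√(z + N) = √(-1/7369 + 9) = √(66320/7369) = 4*√30544505/7369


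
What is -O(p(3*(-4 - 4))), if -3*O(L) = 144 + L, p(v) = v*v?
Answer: 240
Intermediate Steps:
p(v) = v²
O(L) = -48 - L/3 (O(L) = -(144 + L)/3 = -48 - L/3)
-O(p(3*(-4 - 4))) = -(-48 - 9*(-4 - 4)²/3) = -(-48 - (3*(-8))²/3) = -(-48 - ⅓*(-24)²) = -(-48 - ⅓*576) = -(-48 - 192) = -1*(-240) = 240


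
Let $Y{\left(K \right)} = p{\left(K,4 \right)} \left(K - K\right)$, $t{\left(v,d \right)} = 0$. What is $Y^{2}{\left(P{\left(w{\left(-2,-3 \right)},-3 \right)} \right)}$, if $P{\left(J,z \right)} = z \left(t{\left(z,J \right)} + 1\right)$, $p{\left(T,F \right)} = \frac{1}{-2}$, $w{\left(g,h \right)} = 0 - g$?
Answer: $0$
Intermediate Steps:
$w{\left(g,h \right)} = - g$
$p{\left(T,F \right)} = - \frac{1}{2}$
$P{\left(J,z \right)} = z$ ($P{\left(J,z \right)} = z \left(0 + 1\right) = z 1 = z$)
$Y{\left(K \right)} = 0$ ($Y{\left(K \right)} = - \frac{K - K}{2} = \left(- \frac{1}{2}\right) 0 = 0$)
$Y^{2}{\left(P{\left(w{\left(-2,-3 \right)},-3 \right)} \right)} = 0^{2} = 0$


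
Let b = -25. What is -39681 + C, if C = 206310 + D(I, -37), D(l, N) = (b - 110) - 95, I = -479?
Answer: 166399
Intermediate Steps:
D(l, N) = -230 (D(l, N) = (-25 - 110) - 95 = -135 - 95 = -230)
C = 206080 (C = 206310 - 230 = 206080)
-39681 + C = -39681 + 206080 = 166399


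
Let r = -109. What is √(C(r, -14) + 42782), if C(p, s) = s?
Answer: 36*√33 ≈ 206.80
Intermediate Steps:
√(C(r, -14) + 42782) = √(-14 + 42782) = √42768 = 36*√33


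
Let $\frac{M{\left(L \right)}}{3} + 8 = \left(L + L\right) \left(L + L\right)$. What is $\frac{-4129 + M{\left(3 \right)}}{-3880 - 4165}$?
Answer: $\frac{809}{1609} \approx 0.5028$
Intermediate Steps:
$M{\left(L \right)} = -24 + 12 L^{2}$ ($M{\left(L \right)} = -24 + 3 \left(L + L\right) \left(L + L\right) = -24 + 3 \cdot 2 L 2 L = -24 + 3 \cdot 4 L^{2} = -24 + 12 L^{2}$)
$\frac{-4129 + M{\left(3 \right)}}{-3880 - 4165} = \frac{-4129 - \left(24 - 12 \cdot 3^{2}\right)}{-3880 - 4165} = \frac{-4129 + \left(-24 + 12 \cdot 9\right)}{-8045} = \left(-4129 + \left(-24 + 108\right)\right) \left(- \frac{1}{8045}\right) = \left(-4129 + 84\right) \left(- \frac{1}{8045}\right) = \left(-4045\right) \left(- \frac{1}{8045}\right) = \frac{809}{1609}$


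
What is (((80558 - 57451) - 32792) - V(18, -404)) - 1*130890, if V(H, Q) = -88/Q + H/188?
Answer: -1334622027/9494 ≈ -1.4058e+5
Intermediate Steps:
V(H, Q) = -88/Q + H/188 (V(H, Q) = -88/Q + H*(1/188) = -88/Q + H/188)
(((80558 - 57451) - 32792) - V(18, -404)) - 1*130890 = (((80558 - 57451) - 32792) - (-88/(-404) + (1/188)*18)) - 1*130890 = ((23107 - 32792) - (-88*(-1/404) + 9/94)) - 130890 = (-9685 - (22/101 + 9/94)) - 130890 = (-9685 - 1*2977/9494) - 130890 = (-9685 - 2977/9494) - 130890 = -91952367/9494 - 130890 = -1334622027/9494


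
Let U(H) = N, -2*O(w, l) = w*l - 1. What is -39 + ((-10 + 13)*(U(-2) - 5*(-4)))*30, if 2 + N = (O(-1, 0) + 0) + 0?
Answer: 1626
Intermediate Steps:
O(w, l) = ½ - l*w/2 (O(w, l) = -(w*l - 1)/2 = -(l*w - 1)/2 = -(-1 + l*w)/2 = ½ - l*w/2)
N = -3/2 (N = -2 + (((½ - ½*0*(-1)) + 0) + 0) = -2 + (((½ + 0) + 0) + 0) = -2 + ((½ + 0) + 0) = -2 + (½ + 0) = -2 + ½ = -3/2 ≈ -1.5000)
U(H) = -3/2
-39 + ((-10 + 13)*(U(-2) - 5*(-4)))*30 = -39 + ((-10 + 13)*(-3/2 - 5*(-4)))*30 = -39 + (3*(-3/2 + 20))*30 = -39 + (3*(37/2))*30 = -39 + (111/2)*30 = -39 + 1665 = 1626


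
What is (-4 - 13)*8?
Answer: -136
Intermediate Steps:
(-4 - 13)*8 = -17*8 = -136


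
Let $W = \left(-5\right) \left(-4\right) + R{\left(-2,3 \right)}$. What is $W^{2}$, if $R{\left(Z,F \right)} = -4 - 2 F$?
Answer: $100$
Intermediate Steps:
$R{\left(Z,F \right)} = -4 - 2 F$
$W = 10$ ($W = \left(-5\right) \left(-4\right) - 10 = 20 - 10 = 10$)
$W^{2} = 10^{2} = 100$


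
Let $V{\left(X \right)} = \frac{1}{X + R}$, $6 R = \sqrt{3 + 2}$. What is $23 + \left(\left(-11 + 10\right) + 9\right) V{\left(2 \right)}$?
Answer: $\frac{3773}{139} - \frac{48 \sqrt{5}}{139} \approx 26.372$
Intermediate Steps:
$R = \frac{\sqrt{5}}{6}$ ($R = \frac{\sqrt{3 + 2}}{6} = \frac{\sqrt{5}}{6} \approx 0.37268$)
$V{\left(X \right)} = \frac{1}{X + \frac{\sqrt{5}}{6}}$
$23 + \left(\left(-11 + 10\right) + 9\right) V{\left(2 \right)} = 23 + \left(\left(-11 + 10\right) + 9\right) \frac{6}{\sqrt{5} + 6 \cdot 2} = 23 + \left(-1 + 9\right) \frac{6}{\sqrt{5} + 12} = 23 + 8 \frac{6}{12 + \sqrt{5}} = 23 + \frac{48}{12 + \sqrt{5}}$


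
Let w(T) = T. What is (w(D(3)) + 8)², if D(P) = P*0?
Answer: 64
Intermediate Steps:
D(P) = 0
(w(D(3)) + 8)² = (0 + 8)² = 8² = 64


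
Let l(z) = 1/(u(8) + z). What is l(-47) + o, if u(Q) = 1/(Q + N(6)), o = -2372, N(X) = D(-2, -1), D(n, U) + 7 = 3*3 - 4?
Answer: -666538/281 ≈ -2372.0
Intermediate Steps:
D(n, U) = -2 (D(n, U) = -7 + (3*3 - 4) = -7 + (9 - 4) = -7 + 5 = -2)
N(X) = -2
u(Q) = 1/(-2 + Q) (u(Q) = 1/(Q - 2) = 1/(-2 + Q))
l(z) = 1/(1/6 + z) (l(z) = 1/(1/(-2 + 8) + z) = 1/(1/6 + z))
l(-47) + o = 6/(1 + 6*(-47)) - 2372 = 6/(1 - 282) - 2372 = 6/(-281) - 2372 = 6*(-1/281) - 2372 = -6/281 - 2372 = -666538/281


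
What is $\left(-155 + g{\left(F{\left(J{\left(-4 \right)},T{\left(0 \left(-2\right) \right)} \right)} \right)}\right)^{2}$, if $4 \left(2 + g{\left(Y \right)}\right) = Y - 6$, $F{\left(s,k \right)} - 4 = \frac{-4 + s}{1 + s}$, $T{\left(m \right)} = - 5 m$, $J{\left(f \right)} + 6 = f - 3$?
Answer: $\frac{56896849}{2304} \approx 24695.0$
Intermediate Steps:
$J{\left(f \right)} = -9 + f$ ($J{\left(f \right)} = -6 + \left(f - 3\right) = -6 + \left(-3 + f\right) = -9 + f$)
$F{\left(s,k \right)} = 4 + \frac{-4 + s}{1 + s}$
$g{\left(Y \right)} = - \frac{7}{2} + \frac{Y}{4}$ ($g{\left(Y \right)} = -2 + \frac{Y - 6}{4} = -2 + \frac{-6 + Y}{4} = -2 + \left(- \frac{3}{2} + \frac{Y}{4}\right) = - \frac{7}{2} + \frac{Y}{4}$)
$\left(-155 + g{\left(F{\left(J{\left(-4 \right)},T{\left(0 \left(-2\right) \right)} \right)} \right)}\right)^{2} = \left(-155 - \left(\frac{7}{2} - \frac{5 \left(-9 - 4\right) \frac{1}{1 - 13}}{4}\right)\right)^{2} = \left(-155 - \left(\frac{7}{2} - \frac{5 \left(-13\right) \frac{1}{1 - 13}}{4}\right)\right)^{2} = \left(-155 - \left(\frac{7}{2} - \frac{5 \left(-13\right) \frac{1}{-12}}{4}\right)\right)^{2} = \left(-155 - \left(\frac{7}{2} - \frac{5 \left(-13\right) \left(- \frac{1}{12}\right)}{4}\right)\right)^{2} = \left(-155 + \left(- \frac{7}{2} + \frac{1}{4} \cdot \frac{65}{12}\right)\right)^{2} = \left(-155 + \left(- \frac{7}{2} + \frac{65}{48}\right)\right)^{2} = \left(-155 - \frac{103}{48}\right)^{2} = \left(- \frac{7543}{48}\right)^{2} = \frac{56896849}{2304}$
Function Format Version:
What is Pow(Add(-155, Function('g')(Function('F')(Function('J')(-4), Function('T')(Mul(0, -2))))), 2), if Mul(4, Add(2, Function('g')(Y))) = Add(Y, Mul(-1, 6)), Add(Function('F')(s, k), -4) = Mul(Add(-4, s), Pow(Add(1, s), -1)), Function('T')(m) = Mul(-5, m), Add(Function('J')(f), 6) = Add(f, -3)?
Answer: Rational(56896849, 2304) ≈ 24695.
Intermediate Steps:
Function('J')(f) = Add(-9, f) (Function('J')(f) = Add(-6, Add(f, -3)) = Add(-6, Add(-3, f)) = Add(-9, f))
Function('F')(s, k) = Add(4, Mul(Pow(Add(1, s), -1), Add(-4, s))) (Function('F')(s, k) = Add(4, Mul(Add(-4, s), Pow(Add(1, s), -1))) = Add(4, Mul(Pow(Add(1, s), -1), Add(-4, s))))
Function('g')(Y) = Add(Rational(-7, 2), Mul(Rational(1, 4), Y)) (Function('g')(Y) = Add(-2, Mul(Rational(1, 4), Add(Y, Mul(-1, 6)))) = Add(-2, Mul(Rational(1, 4), Add(Y, -6))) = Add(-2, Mul(Rational(1, 4), Add(-6, Y))) = Add(-2, Add(Rational(-3, 2), Mul(Rational(1, 4), Y))) = Add(Rational(-7, 2), Mul(Rational(1, 4), Y)))
Pow(Add(-155, Function('g')(Function('F')(Function('J')(-4), Function('T')(Mul(0, -2))))), 2) = Pow(Add(-155, Add(Rational(-7, 2), Mul(Rational(1, 4), Mul(5, Add(-9, -4), Pow(Add(1, Add(-9, -4)), -1))))), 2) = Pow(Add(-155, Add(Rational(-7, 2), Mul(Rational(1, 4), Mul(5, -13, Pow(Add(1, -13), -1))))), 2) = Pow(Add(-155, Add(Rational(-7, 2), Mul(Rational(1, 4), Mul(5, -13, Pow(-12, -1))))), 2) = Pow(Add(-155, Add(Rational(-7, 2), Mul(Rational(1, 4), Mul(5, -13, Rational(-1, 12))))), 2) = Pow(Add(-155, Add(Rational(-7, 2), Mul(Rational(1, 4), Rational(65, 12)))), 2) = Pow(Add(-155, Add(Rational(-7, 2), Rational(65, 48))), 2) = Pow(Add(-155, Rational(-103, 48)), 2) = Pow(Rational(-7543, 48), 2) = Rational(56896849, 2304)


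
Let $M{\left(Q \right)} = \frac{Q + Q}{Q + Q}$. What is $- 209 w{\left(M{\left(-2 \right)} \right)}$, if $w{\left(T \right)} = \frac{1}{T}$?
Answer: $-209$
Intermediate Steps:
$M{\left(Q \right)} = 1$ ($M{\left(Q \right)} = \frac{2 Q}{2 Q} = 2 Q \frac{1}{2 Q} = 1$)
$- 209 w{\left(M{\left(-2 \right)} \right)} = - \frac{209}{1} = \left(-209\right) 1 = -209$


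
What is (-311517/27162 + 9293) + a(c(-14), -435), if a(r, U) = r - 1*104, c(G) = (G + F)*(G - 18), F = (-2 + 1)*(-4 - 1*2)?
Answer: 28470397/3018 ≈ 9433.5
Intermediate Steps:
F = 6 (F = -(-4 - 2) = -1*(-6) = 6)
c(G) = (-18 + G)*(6 + G) (c(G) = (G + 6)*(G - 18) = (6 + G)*(-18 + G) = (-18 + G)*(6 + G))
a(r, U) = -104 + r (a(r, U) = r - 104 = -104 + r)
(-311517/27162 + 9293) + a(c(-14), -435) = (-311517/27162 + 9293) + (-104 + (-108 + (-14)**2 - 12*(-14))) = (-311517*1/27162 + 9293) + (-104 + (-108 + 196 + 168)) = (-34613/3018 + 9293) + (-104 + 256) = 28011661/3018 + 152 = 28470397/3018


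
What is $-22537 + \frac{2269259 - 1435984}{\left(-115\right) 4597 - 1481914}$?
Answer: $- \frac{45313026828}{2010569} \approx -22537.0$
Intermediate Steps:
$-22537 + \frac{2269259 - 1435984}{\left(-115\right) 4597 - 1481914} = -22537 + \frac{833275}{-528655 - 1481914} = -22537 + \frac{833275}{-2010569} = -22537 + 833275 \left(- \frac{1}{2010569}\right) = -22537 - \frac{833275}{2010569} = - \frac{45313026828}{2010569}$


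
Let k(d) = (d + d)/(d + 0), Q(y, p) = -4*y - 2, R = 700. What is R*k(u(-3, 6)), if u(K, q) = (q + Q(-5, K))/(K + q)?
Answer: 1400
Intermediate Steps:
Q(y, p) = -2 - 4*y
u(K, q) = (18 + q)/(K + q) (u(K, q) = (q + (-2 - 4*(-5)))/(K + q) = (q + (-2 + 20))/(K + q) = (q + 18)/(K + q) = (18 + q)/(K + q))
k(d) = 2 (k(d) = (2*d)/d = 2)
R*k(u(-3, 6)) = 700*2 = 1400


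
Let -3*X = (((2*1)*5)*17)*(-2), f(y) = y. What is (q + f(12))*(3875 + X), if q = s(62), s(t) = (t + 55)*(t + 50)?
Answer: 52310980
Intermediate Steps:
s(t) = (50 + t)*(55 + t) (s(t) = (55 + t)*(50 + t) = (50 + t)*(55 + t))
q = 13104 (q = 2750 + 62**2 + 105*62 = 2750 + 3844 + 6510 = 13104)
X = 340/3 (X = -((2*1)*5)*17*(-2)/3 = -(2*5)*17*(-2)/3 = -10*17*(-2)/3 = -170*(-2)/3 = -1/3*(-340) = 340/3 ≈ 113.33)
(q + f(12))*(3875 + X) = (13104 + 12)*(3875 + 340/3) = 13116*(11965/3) = 52310980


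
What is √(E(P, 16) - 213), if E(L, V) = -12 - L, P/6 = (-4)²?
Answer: I*√321 ≈ 17.916*I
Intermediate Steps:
P = 96 (P = 6*(-4)² = 6*16 = 96)
√(E(P, 16) - 213) = √((-12 - 1*96) - 213) = √((-12 - 96) - 213) = √(-108 - 213) = √(-321) = I*√321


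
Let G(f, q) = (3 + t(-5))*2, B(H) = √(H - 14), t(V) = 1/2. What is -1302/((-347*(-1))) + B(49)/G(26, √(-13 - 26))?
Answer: -1302/347 + √35/7 ≈ -2.9070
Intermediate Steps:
t(V) = ½
B(H) = √(-14 + H)
G(f, q) = 7 (G(f, q) = (3 + ½)*2 = (7/2)*2 = 7)
-1302/((-347*(-1))) + B(49)/G(26, √(-13 - 26)) = -1302/((-347*(-1))) + √(-14 + 49)/7 = -1302/347 + √35*(⅐) = -1302*1/347 + √35/7 = -1302/347 + √35/7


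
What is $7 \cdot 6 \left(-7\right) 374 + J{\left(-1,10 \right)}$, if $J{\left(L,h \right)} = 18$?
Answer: $-109938$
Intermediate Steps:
$7 \cdot 6 \left(-7\right) 374 + J{\left(-1,10 \right)} = 7 \cdot 6 \left(-7\right) 374 + 18 = 42 \left(-7\right) 374 + 18 = \left(-294\right) 374 + 18 = -109956 + 18 = -109938$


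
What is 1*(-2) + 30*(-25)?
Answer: -752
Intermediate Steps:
1*(-2) + 30*(-25) = -2 - 750 = -752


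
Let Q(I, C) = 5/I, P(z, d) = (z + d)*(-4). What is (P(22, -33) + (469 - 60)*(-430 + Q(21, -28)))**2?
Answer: 13618321470601/441 ≈ 3.0881e+10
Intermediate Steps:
P(z, d) = -4*d - 4*z (P(z, d) = (d + z)*(-4) = -4*d - 4*z)
(P(22, -33) + (469 - 60)*(-430 + Q(21, -28)))**2 = ((-4*(-33) - 4*22) + (469 - 60)*(-430 + 5/21))**2 = ((132 - 88) + 409*(-430 + 5*(1/21)))**2 = (44 + 409*(-430 + 5/21))**2 = (44 + 409*(-9025/21))**2 = (44 - 3691225/21)**2 = (-3690301/21)**2 = 13618321470601/441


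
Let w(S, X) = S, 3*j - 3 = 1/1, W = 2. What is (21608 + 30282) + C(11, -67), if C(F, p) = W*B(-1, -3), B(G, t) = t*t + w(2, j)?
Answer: 51912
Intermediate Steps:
j = 4/3 (j = 1 + (1/1)/3 = 1 + (1*1)/3 = 1 + (1/3)*1 = 1 + 1/3 = 4/3 ≈ 1.3333)
B(G, t) = 2 + t**2 (B(G, t) = t*t + 2 = t**2 + 2 = 2 + t**2)
C(F, p) = 22 (C(F, p) = 2*(2 + (-3)**2) = 2*(2 + 9) = 2*11 = 22)
(21608 + 30282) + C(11, -67) = (21608 + 30282) + 22 = 51890 + 22 = 51912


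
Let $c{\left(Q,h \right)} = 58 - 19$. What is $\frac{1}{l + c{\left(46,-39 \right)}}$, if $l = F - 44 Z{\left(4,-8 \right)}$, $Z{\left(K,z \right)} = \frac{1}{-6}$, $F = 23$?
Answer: $\frac{3}{208} \approx 0.014423$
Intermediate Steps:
$c{\left(Q,h \right)} = 39$
$Z{\left(K,z \right)} = - \frac{1}{6}$
$l = \frac{91}{3}$ ($l = 23 - - \frac{22}{3} = 23 + \frac{22}{3} = \frac{91}{3} \approx 30.333$)
$\frac{1}{l + c{\left(46,-39 \right)}} = \frac{1}{\frac{91}{3} + 39} = \frac{1}{\frac{208}{3}} = \frac{3}{208}$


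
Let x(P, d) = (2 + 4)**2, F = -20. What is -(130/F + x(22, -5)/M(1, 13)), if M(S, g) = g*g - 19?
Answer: 313/50 ≈ 6.2600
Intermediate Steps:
M(S, g) = -19 + g**2 (M(S, g) = g**2 - 19 = -19 + g**2)
x(P, d) = 36 (x(P, d) = 6**2 = 36)
-(130/F + x(22, -5)/M(1, 13)) = -(130/(-20) + 36/(-19 + 13**2)) = -(130*(-1/20) + 36/(-19 + 169)) = -(-13/2 + 36/150) = -(-13/2 + 36*(1/150)) = -(-13/2 + 6/25) = -1*(-313/50) = 313/50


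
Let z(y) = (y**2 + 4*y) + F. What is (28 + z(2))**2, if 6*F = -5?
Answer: 55225/36 ≈ 1534.0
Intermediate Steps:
F = -5/6 (F = (1/6)*(-5) = -5/6 ≈ -0.83333)
z(y) = -5/6 + y**2 + 4*y (z(y) = (y**2 + 4*y) - 5/6 = -5/6 + y**2 + 4*y)
(28 + z(2))**2 = (28 + (-5/6 + 2**2 + 4*2))**2 = (28 + (-5/6 + 4 + 8))**2 = (28 + 67/6)**2 = (235/6)**2 = 55225/36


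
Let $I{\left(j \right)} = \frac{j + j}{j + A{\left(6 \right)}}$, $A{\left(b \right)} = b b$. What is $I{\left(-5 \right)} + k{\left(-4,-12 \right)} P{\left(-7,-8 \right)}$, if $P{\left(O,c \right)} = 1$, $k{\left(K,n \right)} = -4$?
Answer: $- \frac{134}{31} \approx -4.3226$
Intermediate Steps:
$A{\left(b \right)} = b^{2}$
$I{\left(j \right)} = \frac{2 j}{36 + j}$ ($I{\left(j \right)} = \frac{j + j}{j + 6^{2}} = \frac{2 j}{j + 36} = \frac{2 j}{36 + j}$)
$I{\left(-5 \right)} + k{\left(-4,-12 \right)} P{\left(-7,-8 \right)} = 2 \left(-5\right) \frac{1}{36 - 5} - 4 = 2 \left(-5\right) \frac{1}{31} - 4 = - \frac{10}{31} - 4 = - \frac{134}{31}$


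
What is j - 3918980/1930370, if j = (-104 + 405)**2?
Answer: 1345304103/14849 ≈ 90599.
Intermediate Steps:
j = 90601 (j = 301**2 = 90601)
j - 3918980/1930370 = 90601 - 3918980/1930370 = 90601 - 1*30146/14849 = 90601 - 30146/14849 = 1345304103/14849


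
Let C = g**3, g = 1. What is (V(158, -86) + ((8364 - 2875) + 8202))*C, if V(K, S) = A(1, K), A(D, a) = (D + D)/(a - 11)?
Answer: 2012579/147 ≈ 13691.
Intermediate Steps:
A(D, a) = 2*D/(-11 + a) (A(D, a) = (2*D)/(-11 + a) = 2*D/(-11 + a))
V(K, S) = 2/(-11 + K) (V(K, S) = 2*1/(-11 + K) = 2/(-11 + K))
C = 1 (C = 1**3 = 1)
(V(158, -86) + ((8364 - 2875) + 8202))*C = (2/(-11 + 158) + ((8364 - 2875) + 8202))*1 = (2/147 + (5489 + 8202))*1 = (2*(1/147) + 13691)*1 = (2/147 + 13691)*1 = (2012579/147)*1 = 2012579/147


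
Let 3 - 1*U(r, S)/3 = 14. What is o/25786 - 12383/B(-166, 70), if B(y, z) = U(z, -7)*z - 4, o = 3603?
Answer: 81911345/14917201 ≈ 5.4911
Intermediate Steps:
U(r, S) = -33 (U(r, S) = 9 - 3*14 = 9 - 42 = -33)
B(y, z) = -4 - 33*z (B(y, z) = -33*z - 4 = -4 - 33*z)
o/25786 - 12383/B(-166, 70) = 3603/25786 - 12383/(-4 - 33*70) = 3603*(1/25786) - 12383/(-4 - 2310) = 3603/25786 - 12383/(-2314) = 3603/25786 - 12383*(-1/2314) = 3603/25786 + 12383/2314 = 81911345/14917201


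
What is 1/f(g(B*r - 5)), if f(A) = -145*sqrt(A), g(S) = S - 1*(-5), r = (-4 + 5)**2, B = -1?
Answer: I/145 ≈ 0.0068966*I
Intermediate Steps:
r = 1 (r = 1**2 = 1)
g(S) = 5 + S (g(S) = S + 5 = 5 + S)
1/f(g(B*r - 5)) = 1/(-145*sqrt(5 + (-1*1 - 5))) = 1/(-145*sqrt(5 + (-1 - 5))) = 1/(-145*sqrt(5 - 6)) = 1/(-145*I) = I/145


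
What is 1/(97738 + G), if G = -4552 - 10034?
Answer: 1/83152 ≈ 1.2026e-5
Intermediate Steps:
G = -14586
1/(97738 + G) = 1/(97738 - 14586) = 1/83152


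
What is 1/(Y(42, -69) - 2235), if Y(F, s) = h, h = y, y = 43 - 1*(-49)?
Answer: -1/2143 ≈ -0.00046664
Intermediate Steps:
y = 92 (y = 43 + 49 = 92)
h = 92
Y(F, s) = 92
1/(Y(42, -69) - 2235) = 1/(92 - 2235) = 1/(-2143) = -1/2143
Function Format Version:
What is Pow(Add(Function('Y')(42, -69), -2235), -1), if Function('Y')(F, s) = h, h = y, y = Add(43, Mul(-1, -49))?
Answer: Rational(-1, 2143) ≈ -0.00046664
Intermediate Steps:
y = 92 (y = Add(43, 49) = 92)
h = 92
Function('Y')(F, s) = 92
Pow(Add(Function('Y')(42, -69), -2235), -1) = Pow(Add(92, -2235), -1) = Pow(-2143, -1) = Rational(-1, 2143)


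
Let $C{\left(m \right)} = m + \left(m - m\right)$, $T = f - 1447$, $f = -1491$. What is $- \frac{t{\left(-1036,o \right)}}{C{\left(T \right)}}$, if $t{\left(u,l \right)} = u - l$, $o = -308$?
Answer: $- \frac{28}{113} \approx -0.24779$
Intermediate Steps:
$T = -2938$ ($T = -1491 - 1447 = -2938$)
$C{\left(m \right)} = m$ ($C{\left(m \right)} = m + 0 = m$)
$- \frac{t{\left(-1036,o \right)}}{C{\left(T \right)}} = - \frac{-1036 - -308}{-2938} = - \frac{\left(-1036 + 308\right) \left(-1\right)}{2938} = - \frac{\left(-728\right) \left(-1\right)}{2938} = \left(-1\right) \frac{28}{113} = - \frac{28}{113}$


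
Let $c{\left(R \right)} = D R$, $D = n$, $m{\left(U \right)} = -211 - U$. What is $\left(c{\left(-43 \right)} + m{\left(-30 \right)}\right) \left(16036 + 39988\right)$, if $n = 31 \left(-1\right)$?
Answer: $64539648$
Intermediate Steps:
$n = -31$
$D = -31$
$c{\left(R \right)} = - 31 R$
$\left(c{\left(-43 \right)} + m{\left(-30 \right)}\right) \left(16036 + 39988\right) = \left(\left(-31\right) \left(-43\right) - 181\right) \left(16036 + 39988\right) = \left(1333 + \left(-211 + 30\right)\right) 56024 = \left(1333 - 181\right) 56024 = 1152 \cdot 56024 = 64539648$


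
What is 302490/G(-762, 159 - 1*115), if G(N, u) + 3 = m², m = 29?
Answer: 151245/419 ≈ 360.97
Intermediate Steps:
G(N, u) = 838 (G(N, u) = -3 + 29² = -3 + 841 = 838)
302490/G(-762, 159 - 1*115) = 302490/838 = 302490*(1/838) = 151245/419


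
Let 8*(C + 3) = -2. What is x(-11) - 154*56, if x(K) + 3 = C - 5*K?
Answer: -34301/4 ≈ -8575.3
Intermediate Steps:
C = -13/4 (C = -3 + (⅛)*(-2) = -3 - ¼ = -13/4 ≈ -3.2500)
x(K) = -25/4 - 5*K (x(K) = -3 + (-13/4 - 5*K) = -25/4 - 5*K)
x(-11) - 154*56 = (-25/4 - 5*(-11)) - 154*56 = (-25/4 + 55) - 8624 = 195/4 - 8624 = -34301/4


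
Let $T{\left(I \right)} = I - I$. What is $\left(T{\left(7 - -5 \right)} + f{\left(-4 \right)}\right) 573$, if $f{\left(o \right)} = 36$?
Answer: $20628$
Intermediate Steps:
$T{\left(I \right)} = 0$
$\left(T{\left(7 - -5 \right)} + f{\left(-4 \right)}\right) 573 = \left(0 + 36\right) 573 = 36 \cdot 573 = 20628$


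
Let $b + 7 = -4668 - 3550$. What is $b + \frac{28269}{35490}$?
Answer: $- \frac{97292327}{11830} \approx -8224.2$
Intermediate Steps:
$b = -8225$ ($b = -7 - 8218 = -8225$)
$b + \frac{28269}{35490} = -8225 + \frac{28269}{35490} = -8225 + 28269 \cdot \frac{1}{35490} = -8225 + \frac{9423}{11830} = - \frac{97292327}{11830}$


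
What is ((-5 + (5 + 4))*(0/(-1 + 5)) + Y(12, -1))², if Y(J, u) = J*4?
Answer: 2304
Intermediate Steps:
Y(J, u) = 4*J
((-5 + (5 + 4))*(0/(-1 + 5)) + Y(12, -1))² = ((-5 + (5 + 4))*(0/(-1 + 5)) + 4*12)² = ((-5 + 9)*(0/4) + 48)² = (4*(0*(¼)) + 48)² = (4*0 + 48)² = (0 + 48)² = 48² = 2304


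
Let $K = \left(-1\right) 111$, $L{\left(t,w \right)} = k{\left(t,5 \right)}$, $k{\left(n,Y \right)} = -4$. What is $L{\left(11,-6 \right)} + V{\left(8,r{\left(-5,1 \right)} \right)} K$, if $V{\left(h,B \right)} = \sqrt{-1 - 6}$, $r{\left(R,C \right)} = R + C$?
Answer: $-4 - 111 i \sqrt{7} \approx -4.0 - 293.68 i$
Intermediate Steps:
$r{\left(R,C \right)} = C + R$
$L{\left(t,w \right)} = -4$
$K = -111$
$V{\left(h,B \right)} = i \sqrt{7}$ ($V{\left(h,B \right)} = \sqrt{-7} = i \sqrt{7}$)
$L{\left(11,-6 \right)} + V{\left(8,r{\left(-5,1 \right)} \right)} K = -4 + i \sqrt{7} \left(-111\right) = -4 - 111 i \sqrt{7}$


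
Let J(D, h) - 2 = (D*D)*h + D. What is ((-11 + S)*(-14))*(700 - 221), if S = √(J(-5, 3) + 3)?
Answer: 73766 - 33530*√3 ≈ 15690.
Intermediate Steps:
J(D, h) = 2 + D + h*D² (J(D, h) = 2 + ((D*D)*h + D) = 2 + (D²*h + D) = 2 + (h*D² + D) = 2 + (D + h*D²) = 2 + D + h*D²)
S = 5*√3 (S = √((2 - 5 + 3*(-5)²) + 3) = √((2 - 5 + 3*25) + 3) = √((2 - 5 + 75) + 3) = √(72 + 3) = √75 = 5*√3 ≈ 8.6602)
((-11 + S)*(-14))*(700 - 221) = ((-11 + 5*√3)*(-14))*(700 - 221) = (154 - 70*√3)*479 = 73766 - 33530*√3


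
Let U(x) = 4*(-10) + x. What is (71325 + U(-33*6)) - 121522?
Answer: -50435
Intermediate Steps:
U(x) = -40 + x
(71325 + U(-33*6)) - 121522 = (71325 + (-40 - 33*6)) - 121522 = (71325 + (-40 - 198)) - 121522 = (71325 - 238) - 121522 = 71087 - 121522 = -50435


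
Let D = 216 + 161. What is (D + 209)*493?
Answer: 288898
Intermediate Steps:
D = 377
(D + 209)*493 = (377 + 209)*493 = 586*493 = 288898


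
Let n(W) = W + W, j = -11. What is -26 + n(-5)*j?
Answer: 84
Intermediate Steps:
n(W) = 2*W
-26 + n(-5)*j = -26 + (2*(-5))*(-11) = -26 - 10*(-11) = -26 + 110 = 84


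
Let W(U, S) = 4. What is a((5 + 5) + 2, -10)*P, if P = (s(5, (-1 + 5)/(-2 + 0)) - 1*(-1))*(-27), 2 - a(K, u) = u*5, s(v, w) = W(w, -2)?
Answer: -7020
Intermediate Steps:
s(v, w) = 4
a(K, u) = 2 - 5*u (a(K, u) = 2 - u*5 = 2 - 5*u)
P = -135 (P = (4 - 1*(-1))*(-27) = (4 + 1)*(-27) = 5*(-27) = -135)
a((5 + 5) + 2, -10)*P = (2 - 5*(-10))*(-135) = (2 + 50)*(-135) = 52*(-135) = -7020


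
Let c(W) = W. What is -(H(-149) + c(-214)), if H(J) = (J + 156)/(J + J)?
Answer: 63779/298 ≈ 214.02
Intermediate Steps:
H(J) = (156 + J)/(2*J) (H(J) = (156 + J)/((2*J)) = (156 + J)*(1/(2*J)) = (156 + J)/(2*J))
-(H(-149) + c(-214)) = -((½)*(156 - 149)/(-149) - 214) = -((½)*(-1/149)*7 - 214) = -(-7/298 - 214) = -1*(-63779/298) = 63779/298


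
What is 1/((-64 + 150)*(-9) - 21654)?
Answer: -1/22428 ≈ -4.4587e-5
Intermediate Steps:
1/((-64 + 150)*(-9) - 21654) = 1/(86*(-9) - 21654) = 1/(-774 - 21654) = 1/(-22428) = -1/22428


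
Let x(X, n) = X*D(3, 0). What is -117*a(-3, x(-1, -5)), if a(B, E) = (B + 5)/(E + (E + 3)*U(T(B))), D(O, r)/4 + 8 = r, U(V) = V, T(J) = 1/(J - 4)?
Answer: -26/3 ≈ -8.6667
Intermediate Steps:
T(J) = 1/(-4 + J)
D(O, r) = -32 + 4*r
x(X, n) = -32*X (x(X, n) = X*(-32 + 4*0) = X*(-32 + 0) = X*(-32) = -32*X)
a(B, E) = (5 + B)/(E + (3 + E)/(-4 + B)) (a(B, E) = (B + 5)/(E + (E + 3)/(-4 + B)) = (5 + B)/(E + (3 + E)/(-4 + B)))
-117*a(-3, x(-1, -5)) = -117*(-4 - 3)*(5 - 3)/(3 - 32*(-1) + (-32*(-1))*(-4 - 3)) = -117*(-7)*2/(3 + 32 + 32*(-7)) = -117*(-7)*2/(3 + 32 - 224) = -117*(-7)*2/(-189) = -(-13)*(-7)*2/21 = -117*2/27 = -26/3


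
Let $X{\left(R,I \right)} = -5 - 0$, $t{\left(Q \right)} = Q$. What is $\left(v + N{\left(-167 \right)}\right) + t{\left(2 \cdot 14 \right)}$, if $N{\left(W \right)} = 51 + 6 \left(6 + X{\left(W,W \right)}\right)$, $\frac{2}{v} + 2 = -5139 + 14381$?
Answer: $\frac{392701}{4620} \approx 85.0$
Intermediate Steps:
$X{\left(R,I \right)} = -5$ ($X{\left(R,I \right)} = -5 + 0 = -5$)
$v = \frac{1}{4620}$ ($v = \frac{2}{-2 + \left(-5139 + 14381\right)} = \frac{2}{-2 + 9242} = \frac{2}{9240} = 2 \cdot \frac{1}{9240} = \frac{1}{4620} \approx 0.00021645$)
$N{\left(W \right)} = 57$ ($N{\left(W \right)} = 51 + 6 \left(6 - 5\right) = 51 + 6 \cdot 1 = 51 + 6 = 57$)
$\left(v + N{\left(-167 \right)}\right) + t{\left(2 \cdot 14 \right)} = \left(\frac{1}{4620} + 57\right) + 2 \cdot 14 = \frac{263341}{4620} + 28 = \frac{392701}{4620}$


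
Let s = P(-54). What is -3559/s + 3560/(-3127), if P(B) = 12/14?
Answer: -77924311/18762 ≈ -4153.3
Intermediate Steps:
P(B) = 6/7 (P(B) = 12*(1/14) = 6/7)
s = 6/7 ≈ 0.85714
-3559/s + 3560/(-3127) = -3559/6/7 + 3560/(-3127) = -3559*7/6 + 3560*(-1/3127) = -24913/6 - 3560/3127 = -77924311/18762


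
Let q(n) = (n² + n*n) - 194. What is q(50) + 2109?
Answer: 6915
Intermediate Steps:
q(n) = -194 + 2*n² (q(n) = (n² + n²) - 194 = 2*n² - 194 = -194 + 2*n²)
q(50) + 2109 = (-194 + 2*50²) + 2109 = (-194 + 2*2500) + 2109 = (-194 + 5000) + 2109 = 4806 + 2109 = 6915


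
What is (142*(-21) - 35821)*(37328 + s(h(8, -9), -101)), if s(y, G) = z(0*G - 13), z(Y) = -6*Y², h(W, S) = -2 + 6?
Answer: -1409092142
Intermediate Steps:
h(W, S) = 4
s(y, G) = -1014 (s(y, G) = -6*(0*G - 13)² = -6*(0 - 13)² = -6*(-13)² = -6*169 = -1014)
(142*(-21) - 35821)*(37328 + s(h(8, -9), -101)) = (142*(-21) - 35821)*(37328 - 1014) = (-2982 - 35821)*36314 = -38803*36314 = -1409092142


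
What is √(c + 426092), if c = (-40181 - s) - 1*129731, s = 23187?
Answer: √232993 ≈ 482.69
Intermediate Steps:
c = -193099 (c = (-40181 - 1*23187) - 1*129731 = (-40181 - 23187) - 129731 = -63368 - 129731 = -193099)
√(c + 426092) = √(-193099 + 426092) = √232993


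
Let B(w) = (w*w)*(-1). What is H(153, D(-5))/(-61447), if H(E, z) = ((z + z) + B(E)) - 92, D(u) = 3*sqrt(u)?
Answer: 23501/61447 - 6*I*sqrt(5)/61447 ≈ 0.38246 - 0.00021834*I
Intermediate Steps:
B(w) = -w**2 (B(w) = w**2*(-1) = -w**2)
H(E, z) = -92 - E**2 + 2*z (H(E, z) = ((z + z) - E**2) - 92 = (2*z - E**2) - 92 = (-E**2 + 2*z) - 92 = -92 - E**2 + 2*z)
H(153, D(-5))/(-61447) = (-92 - 1*153**2 + 2*(3*sqrt(-5)))/(-61447) = (-92 - 1*23409 + 2*(3*(I*sqrt(5))))*(-1/61447) = (-92 - 23409 + 2*(3*I*sqrt(5)))*(-1/61447) = (-92 - 23409 + 6*I*sqrt(5))*(-1/61447) = (-23501 + 6*I*sqrt(5))*(-1/61447) = 23501/61447 - 6*I*sqrt(5)/61447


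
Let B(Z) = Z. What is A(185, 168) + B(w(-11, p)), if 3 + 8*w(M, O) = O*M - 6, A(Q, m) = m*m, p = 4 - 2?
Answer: 225761/8 ≈ 28220.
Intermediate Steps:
p = 2
A(Q, m) = m²
w(M, O) = -9/8 + M*O/8 (w(M, O) = -3/8 + (O*M - 6)/8 = -3/8 + (M*O - 6)/8 = -3/8 + (-6 + M*O)/8 = -3/8 + (-¾ + M*O/8) = -9/8 + M*O/8)
A(185, 168) + B(w(-11, p)) = 168² + (-9/8 + (⅛)*(-11)*2) = 28224 + (-9/8 - 11/4) = 28224 - 31/8 = 225761/8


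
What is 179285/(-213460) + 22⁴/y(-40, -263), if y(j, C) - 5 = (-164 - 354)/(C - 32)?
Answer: 2950181396839/85085156 ≈ 34673.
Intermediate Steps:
y(j, C) = 5 - 518/(-32 + C) (y(j, C) = 5 + (-164 - 354)/(C - 32) = 5 - 518/(-32 + C))
179285/(-213460) + 22⁴/y(-40, -263) = 179285/(-213460) + 22⁴/(((-678 + 5*(-263))/(-32 - 263))) = 179285*(-1/213460) + 234256/(((-678 - 1315)/(-295))) = -35857/42692 + 234256/((-1/295*(-1993))) = -35857/42692 + 234256/(1993/295) = -35857/42692 + 234256*(295/1993) = -35857/42692 + 69105520/1993 = 2950181396839/85085156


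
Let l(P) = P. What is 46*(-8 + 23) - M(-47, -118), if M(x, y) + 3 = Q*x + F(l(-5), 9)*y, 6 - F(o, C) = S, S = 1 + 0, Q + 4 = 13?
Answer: 1706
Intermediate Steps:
Q = 9 (Q = -4 + 13 = 9)
S = 1
F(o, C) = 5 (F(o, C) = 6 - 1*1 = 6 - 1 = 5)
M(x, y) = -3 + 5*y + 9*x (M(x, y) = -3 + (9*x + 5*y) = -3 + (5*y + 9*x) = -3 + 5*y + 9*x)
46*(-8 + 23) - M(-47, -118) = 46*(-8 + 23) - (-3 + 5*(-118) + 9*(-47)) = 46*15 - (-3 - 590 - 423) = 690 - 1*(-1016) = 690 + 1016 = 1706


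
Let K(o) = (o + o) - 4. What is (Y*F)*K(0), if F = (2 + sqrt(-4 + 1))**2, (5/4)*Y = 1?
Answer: -16/5 - 64*I*sqrt(3)/5 ≈ -3.2 - 22.17*I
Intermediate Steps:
Y = 4/5 (Y = (4/5)*1 = 4/5 ≈ 0.80000)
K(o) = -4 + 2*o (K(o) = 2*o - 4 = -4 + 2*o)
F = (2 + I*sqrt(3))**2 (F = (2 + sqrt(-3))**2 = (2 + I*sqrt(3))**2 ≈ 1.0 + 6.9282*I)
(Y*F)*K(0) = (4*(2 + I*sqrt(3))**2/5)*(-4 + 2*0) = (4*(2 + I*sqrt(3))**2/5)*(-4 + 0) = (4*(2 + I*sqrt(3))**2/5)*(-4) = -16*(2 + I*sqrt(3))**2/5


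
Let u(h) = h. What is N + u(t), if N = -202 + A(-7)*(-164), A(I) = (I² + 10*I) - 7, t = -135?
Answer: 4255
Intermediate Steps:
A(I) = -7 + I² + 10*I
N = 4390 (N = -202 + (-7 + (-7)² + 10*(-7))*(-164) = -202 + (-7 + 49 - 70)*(-164) = -202 - 28*(-164) = -202 + 4592 = 4390)
N + u(t) = 4390 - 135 = 4255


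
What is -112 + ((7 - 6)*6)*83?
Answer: 386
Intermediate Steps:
-112 + ((7 - 6)*6)*83 = -112 + (1*6)*83 = -112 + 6*83 = -112 + 498 = 386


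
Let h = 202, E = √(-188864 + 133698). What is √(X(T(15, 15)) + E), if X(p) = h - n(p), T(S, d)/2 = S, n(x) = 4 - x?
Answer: √(228 + I*√55166) ≈ 16.663 + 7.0476*I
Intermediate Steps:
E = I*√55166 (E = √(-55166) = I*√55166 ≈ 234.87*I)
T(S, d) = 2*S
X(p) = 198 + p (X(p) = 202 - (4 - p) = 202 + (-4 + p) = 198 + p)
√(X(T(15, 15)) + E) = √((198 + 2*15) + I*√55166) = √((198 + 30) + I*√55166) = √(228 + I*√55166)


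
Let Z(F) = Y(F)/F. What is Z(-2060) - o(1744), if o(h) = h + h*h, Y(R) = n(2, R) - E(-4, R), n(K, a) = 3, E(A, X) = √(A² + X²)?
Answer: -6269156803/2060 + 101*√26/515 ≈ -3.0433e+6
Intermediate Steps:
Y(R) = 3 - √(16 + R²) (Y(R) = 3 - √((-4)² + R²) = 3 - √(16 + R²))
o(h) = h + h²
Z(F) = (3 - √(16 + F²))/F
Z(-2060) - o(1744) = (3 - √(16 + (-2060)²))/(-2060) - 1744*(1 + 1744) = -(3 - √(16 + 4243600))/2060 - 1744*1745 = -(3 - √4243616)/2060 - 1*3043280 = -(3 - 404*√26)/2060 - 3043280 = (-3/2060 + 101*√26/515) - 3043280 = -6269156803/2060 + 101*√26/515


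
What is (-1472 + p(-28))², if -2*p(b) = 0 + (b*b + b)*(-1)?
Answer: 1196836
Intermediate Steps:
p(b) = b/2 + b²/2 (p(b) = -(0 + (b*b + b)*(-1))/2 = -(0 + (b² + b)*(-1))/2 = -(0 + (b + b²)*(-1))/2 = -(0 + (-b - b²))/2 = -(-b - b²)/2 = b/2 + b²/2)
(-1472 + p(-28))² = (-1472 + (½)*(-28)*(1 - 28))² = (-1472 + (½)*(-28)*(-27))² = (-1472 + 378)² = (-1094)² = 1196836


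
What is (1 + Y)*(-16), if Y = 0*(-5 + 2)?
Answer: -16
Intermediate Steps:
Y = 0 (Y = 0*(-3) = 0)
(1 + Y)*(-16) = (1 + 0)*(-16) = 1*(-16) = -16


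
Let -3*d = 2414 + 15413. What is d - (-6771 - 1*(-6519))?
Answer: -17071/3 ≈ -5690.3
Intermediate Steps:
d = -17827/3 (d = -(2414 + 15413)/3 = -⅓*17827 = -17827/3 ≈ -5942.3)
d - (-6771 - 1*(-6519)) = -17827/3 - (-6771 - 1*(-6519)) = -17827/3 - (-6771 + 6519) = -17827/3 - 1*(-252) = -17827/3 + 252 = -17071/3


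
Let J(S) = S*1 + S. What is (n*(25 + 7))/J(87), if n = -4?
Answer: -64/87 ≈ -0.73563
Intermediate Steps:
J(S) = 2*S (J(S) = S + S = 2*S)
(n*(25 + 7))/J(87) = (-4*(25 + 7))/((2*87)) = -4*32/174 = -128*1/174 = -64/87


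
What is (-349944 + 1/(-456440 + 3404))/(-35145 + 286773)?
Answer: -158537229985/113996542608 ≈ -1.3907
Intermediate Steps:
(-349944 + 1/(-456440 + 3404))/(-35145 + 286773) = (-349944 + 1/(-453036))/251628 = (-349944 - 1/453036)*(1/251628) = -158537229985/453036*1/251628 = -158537229985/113996542608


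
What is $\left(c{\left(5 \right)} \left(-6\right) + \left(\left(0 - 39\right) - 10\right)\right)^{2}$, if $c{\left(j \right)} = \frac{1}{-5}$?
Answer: $\frac{57121}{25} \approx 2284.8$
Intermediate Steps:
$c{\left(j \right)} = - \frac{1}{5}$
$\left(c{\left(5 \right)} \left(-6\right) + \left(\left(0 - 39\right) - 10\right)\right)^{2} = \left(\left(- \frac{1}{5}\right) \left(-6\right) + \left(\left(0 - 39\right) - 10\right)\right)^{2} = \left(\frac{6}{5} - 49\right)^{2} = \left(- \frac{239}{5}\right)^{2} = \frac{57121}{25}$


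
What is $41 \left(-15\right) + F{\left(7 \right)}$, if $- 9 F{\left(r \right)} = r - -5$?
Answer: $- \frac{1849}{3} \approx -616.33$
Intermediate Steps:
$F{\left(r \right)} = - \frac{5}{9} - \frac{r}{9}$ ($F{\left(r \right)} = - \frac{r - -5}{9} = - \frac{r + 5}{9} = - \frac{5 + r}{9} = - \frac{5}{9} - \frac{r}{9}$)
$41 \left(-15\right) + F{\left(7 \right)} = 41 \left(-15\right) - \frac{4}{3} = -615 - \frac{4}{3} = - \frac{1849}{3}$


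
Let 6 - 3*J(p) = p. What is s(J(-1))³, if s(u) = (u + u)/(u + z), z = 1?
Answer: 343/125 ≈ 2.7440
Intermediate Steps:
J(p) = 2 - p/3
s(u) = 2*u/(1 + u) (s(u) = (u + u)/(u + 1) = (2*u)/(1 + u) = 2*u/(1 + u))
s(J(-1))³ = (2*(2 - ⅓*(-1))/(1 + (2 - ⅓*(-1))))³ = (2*(2 + ⅓)/(1 + (2 + ⅓)))³ = (2*(7/3)/(1 + 7/3))³ = (2*(7/3)/(10/3))³ = (2*(7/3)*(3/10))³ = (7/5)³ = 343/125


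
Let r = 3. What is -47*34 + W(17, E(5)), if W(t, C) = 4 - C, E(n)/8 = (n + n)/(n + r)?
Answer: -1604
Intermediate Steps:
E(n) = 16*n/(3 + n) (E(n) = 8*((n + n)/(n + 3)) = 8*((2*n)/(3 + n)) = 8*(2*n/(3 + n)) = 16*n/(3 + n))
-47*34 + W(17, E(5)) = -47*34 + (4 - 16*5/(3 + 5)) = -1598 + (4 - 16*5/8) = -1598 + (4 - 1*10) = -1598 + (4 - 10) = -1598 - 6 = -1604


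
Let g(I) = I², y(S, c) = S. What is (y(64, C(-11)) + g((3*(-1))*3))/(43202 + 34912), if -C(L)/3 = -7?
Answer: 145/78114 ≈ 0.0018563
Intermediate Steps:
C(L) = 21 (C(L) = -3*(-7) = 21)
(y(64, C(-11)) + g((3*(-1))*3))/(43202 + 34912) = (64 + ((3*(-1))*3)²)/(43202 + 34912) = (64 + (-3*3)²)/78114 = (64 + (-9)²)*(1/78114) = (64 + 81)*(1/78114) = 145*(1/78114) = 145/78114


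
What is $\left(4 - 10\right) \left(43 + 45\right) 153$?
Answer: $-80784$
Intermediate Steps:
$\left(4 - 10\right) \left(43 + 45\right) 153 = \left(-6\right) 88 \cdot 153 = \left(-528\right) 153 = -80784$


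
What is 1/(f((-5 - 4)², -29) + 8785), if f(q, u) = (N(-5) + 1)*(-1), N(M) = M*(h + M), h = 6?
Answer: 1/8789 ≈ 0.00011378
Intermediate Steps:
N(M) = M*(6 + M)
f(q, u) = 4 (f(q, u) = (-5*(6 - 5) + 1)*(-1) = (-5*1 + 1)*(-1) = (-5 + 1)*(-1) = -4*(-1) = 4)
1/(f((-5 - 4)², -29) + 8785) = 1/(4 + 8785) = 1/8789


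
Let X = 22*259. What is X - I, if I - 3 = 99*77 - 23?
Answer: -1905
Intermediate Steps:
I = 7603 (I = 3 + (99*77 - 23) = 3 + (7623 - 23) = 3 + 7600 = 7603)
X = 5698
X - I = 5698 - 1*7603 = 5698 - 7603 = -1905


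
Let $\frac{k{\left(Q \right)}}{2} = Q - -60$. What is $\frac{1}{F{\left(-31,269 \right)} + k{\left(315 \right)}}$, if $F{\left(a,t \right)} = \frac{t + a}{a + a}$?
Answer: $\frac{31}{23131} \approx 0.0013402$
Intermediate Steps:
$k{\left(Q \right)} = 120 + 2 Q$ ($k{\left(Q \right)} = 2 \left(Q - -60\right) = 2 \left(Q + 60\right) = 2 \left(60 + Q\right) = 120 + 2 Q$)
$F{\left(a,t \right)} = \frac{a + t}{2 a}$
$\frac{1}{F{\left(-31,269 \right)} + k{\left(315 \right)}} = \frac{1}{\frac{-31 + 269}{2 \left(-31\right)} + \left(120 + 2 \cdot 315\right)} = \frac{1}{\frac{1}{2} \left(- \frac{1}{31}\right) 238 + \left(120 + 630\right)} = \frac{1}{- \frac{119}{31} + 750} = \frac{1}{\frac{23131}{31}} = \frac{31}{23131}$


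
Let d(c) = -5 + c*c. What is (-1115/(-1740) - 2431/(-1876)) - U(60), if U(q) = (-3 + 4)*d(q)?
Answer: -146607764/40803 ≈ -3593.1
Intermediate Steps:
d(c) = -5 + c²
U(q) = -5 + q² (U(q) = (-3 + 4)*(-5 + q²) = 1*(-5 + q²) = -5 + q²)
(-1115/(-1740) - 2431/(-1876)) - U(60) = (-1115/(-1740) - 2431/(-1876)) - (-5 + 60²) = (-1115*(-1/1740) - 2431*(-1/1876)) - (-5 + 3600) = (223/348 + 2431/1876) - 1*3595 = 79021/40803 - 3595 = -146607764/40803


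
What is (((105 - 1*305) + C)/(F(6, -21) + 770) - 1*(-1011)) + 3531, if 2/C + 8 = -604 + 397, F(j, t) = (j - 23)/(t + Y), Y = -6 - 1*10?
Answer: 27836349636/6129005 ≈ 4541.7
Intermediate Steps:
Y = -16 (Y = -6 - 10 = -16)
F(j, t) = (-23 + j)/(-16 + t) (F(j, t) = (j - 23)/(t - 16) = (-23 + j)/(-16 + t))
C = -2/215 (C = 2/(-8 + (-604 + 397)) = 2/(-8 - 207) = 2/(-215) = 2*(-1/215) = -2/215 ≈ -0.0093023)
(((105 - 1*305) + C)/(F(6, -21) + 770) - 1*(-1011)) + 3531 = (((105 - 1*305) - 2/215)/((-23 + 6)/(-16 - 21) + 770) - 1*(-1011)) + 3531 = (((105 - 305) - 2/215)/(-17/(-37) + 770) + 1011) + 3531 = ((-200 - 2/215)/(-1/37*(-17) + 770) + 1011) + 3531 = (-43002/(215*(17/37 + 770)) + 1011) + 3531 = (-43002/(215*28507/37) + 1011) + 3531 = (-43002/215*37/28507 + 1011) + 3531 = (-1591074/6129005 + 1011) + 3531 = 6194832981/6129005 + 3531 = 27836349636/6129005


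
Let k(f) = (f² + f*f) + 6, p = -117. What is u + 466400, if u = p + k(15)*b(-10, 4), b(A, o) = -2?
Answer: 465371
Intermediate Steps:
k(f) = 6 + 2*f² (k(f) = (f² + f²) + 6 = 2*f² + 6 = 6 + 2*f²)
u = -1029 (u = -117 + (6 + 2*15²)*(-2) = -117 + (6 + 2*225)*(-2) = -117 + (6 + 450)*(-2) = -117 + 456*(-2) = -117 - 912 = -1029)
u + 466400 = -1029 + 466400 = 465371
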